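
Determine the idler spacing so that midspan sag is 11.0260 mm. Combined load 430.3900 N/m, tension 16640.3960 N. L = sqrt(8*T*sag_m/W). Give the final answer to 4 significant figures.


sag = 11.0260/1000 = 0.011026 m
L = sqrt(8 * 16640.3960 * 0.011026 / 430.3900)
L = 1.847 m


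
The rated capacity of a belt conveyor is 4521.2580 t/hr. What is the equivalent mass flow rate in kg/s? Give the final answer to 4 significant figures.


m_dot = 4521.2580 * 1000 / 3600
m_dot = 1256 kg/s


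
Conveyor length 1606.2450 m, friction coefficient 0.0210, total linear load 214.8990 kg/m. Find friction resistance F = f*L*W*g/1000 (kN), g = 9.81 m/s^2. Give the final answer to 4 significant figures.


F = 0.0210 * 1606.2450 * 214.8990 * 9.81 / 1000
F = 71.11 kN


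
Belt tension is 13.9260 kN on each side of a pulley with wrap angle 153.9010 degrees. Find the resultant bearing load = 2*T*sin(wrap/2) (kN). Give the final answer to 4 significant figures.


F = 2 * 13.9260 * sin(153.9010/2 deg)
F = 27.13 kN


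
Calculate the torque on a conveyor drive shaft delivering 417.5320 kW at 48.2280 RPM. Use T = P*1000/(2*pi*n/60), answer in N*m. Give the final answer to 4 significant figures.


omega = 2*pi*48.2280/60 = 5.05042 rad/s
T = 417.5320*1000 / 5.05042
T = 82670 N*m


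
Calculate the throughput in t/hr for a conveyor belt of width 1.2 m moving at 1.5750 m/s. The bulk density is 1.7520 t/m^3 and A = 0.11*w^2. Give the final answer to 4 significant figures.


A = 0.11 * 1.2^2 = 0.1584 m^2
C = 0.1584 * 1.5750 * 1.7520 * 3600
C = 1574 t/hr


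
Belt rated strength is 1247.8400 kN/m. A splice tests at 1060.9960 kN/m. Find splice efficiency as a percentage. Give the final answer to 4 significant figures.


Eff = 1060.9960 / 1247.8400 * 100
Eff = 85.03 %


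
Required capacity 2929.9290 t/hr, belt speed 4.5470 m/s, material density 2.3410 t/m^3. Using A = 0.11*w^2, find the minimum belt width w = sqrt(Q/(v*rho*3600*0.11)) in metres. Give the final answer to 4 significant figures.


A_req = 2929.9290 / (4.5470 * 2.3410 * 3600) = 0.0764589 m^2
w = sqrt(0.0764589 / 0.11)
w = 0.8337 m


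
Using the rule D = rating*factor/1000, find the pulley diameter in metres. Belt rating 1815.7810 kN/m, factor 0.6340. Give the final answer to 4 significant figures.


D = 1815.7810 * 0.6340 / 1000
D = 1.151 m


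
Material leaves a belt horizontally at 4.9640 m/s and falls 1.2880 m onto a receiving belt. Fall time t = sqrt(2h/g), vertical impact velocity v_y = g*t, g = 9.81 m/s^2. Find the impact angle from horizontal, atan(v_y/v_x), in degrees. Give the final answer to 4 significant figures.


t = sqrt(2*1.2880/9.81) = 0.512435 s
v_y = 9.81 * 0.512435 = 5.02699 m/s
angle = atan(5.02699 / 4.9640) = 45.36 deg


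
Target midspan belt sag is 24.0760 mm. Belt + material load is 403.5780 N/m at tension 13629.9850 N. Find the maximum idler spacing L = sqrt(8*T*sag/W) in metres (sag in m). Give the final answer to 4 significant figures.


sag = 24.0760/1000 = 0.024076 m
L = sqrt(8 * 13629.9850 * 0.024076 / 403.5780)
L = 2.550 m


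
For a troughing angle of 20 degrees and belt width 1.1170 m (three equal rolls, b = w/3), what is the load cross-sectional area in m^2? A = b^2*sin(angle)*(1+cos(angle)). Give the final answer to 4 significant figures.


b = 1.1170/3 = 0.372333 m
A = 0.372333^2 * sin(20 deg) * (1 + cos(20 deg))
A = 0.09197 m^2


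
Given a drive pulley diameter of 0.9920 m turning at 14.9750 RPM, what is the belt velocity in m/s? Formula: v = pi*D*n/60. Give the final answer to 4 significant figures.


v = pi * 0.9920 * 14.9750 / 60
v = 0.7778 m/s


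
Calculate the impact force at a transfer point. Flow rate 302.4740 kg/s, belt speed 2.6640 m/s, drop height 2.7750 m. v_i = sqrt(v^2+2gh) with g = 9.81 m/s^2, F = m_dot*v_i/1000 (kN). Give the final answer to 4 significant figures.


v_i = sqrt(2.6640^2 + 2*9.81*2.7750) = 7.8449 m/s
F = 302.4740 * 7.8449 / 1000
F = 2.373 kN


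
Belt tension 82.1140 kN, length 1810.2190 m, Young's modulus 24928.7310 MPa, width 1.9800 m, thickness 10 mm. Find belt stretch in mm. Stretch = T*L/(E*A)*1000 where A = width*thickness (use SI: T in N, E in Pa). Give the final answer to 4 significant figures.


A = 1.9800 * 0.01 = 0.01980 m^2
Stretch = 82.1140*1000 * 1810.2190 / (24928.7310e6 * 0.01980) * 1000
Stretch = 301.2 mm


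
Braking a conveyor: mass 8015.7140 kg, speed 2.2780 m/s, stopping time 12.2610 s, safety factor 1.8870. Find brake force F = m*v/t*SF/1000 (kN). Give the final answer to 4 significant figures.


F = 8015.7140 * 2.2780 / 12.2610 * 1.8870 / 1000
F = 2.810 kN


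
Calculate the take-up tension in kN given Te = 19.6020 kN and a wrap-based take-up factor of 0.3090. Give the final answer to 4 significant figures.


T_tu = 19.6020 * 0.3090
T_tu = 6.057 kN


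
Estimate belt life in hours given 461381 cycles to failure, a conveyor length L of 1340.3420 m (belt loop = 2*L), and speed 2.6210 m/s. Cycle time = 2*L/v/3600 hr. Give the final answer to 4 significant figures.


cycle_time = 2 * 1340.3420 / 2.6210 / 3600 = 0.284103 hr
life = 461381 * 0.284103 = 131100 hours


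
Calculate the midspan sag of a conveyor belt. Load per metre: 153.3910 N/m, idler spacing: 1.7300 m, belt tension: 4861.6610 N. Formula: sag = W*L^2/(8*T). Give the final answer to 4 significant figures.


sag = 153.3910 * 1.7300^2 / (8 * 4861.6610)
sag = 0.01180 m


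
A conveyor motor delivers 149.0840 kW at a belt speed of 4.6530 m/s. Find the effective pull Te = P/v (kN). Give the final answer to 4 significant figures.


Te = P / v = 149.0840 / 4.6530
Te = 32.04 kN


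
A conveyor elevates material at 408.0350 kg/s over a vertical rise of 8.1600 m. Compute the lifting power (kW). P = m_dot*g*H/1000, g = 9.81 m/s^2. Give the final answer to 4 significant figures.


P = 408.0350 * 9.81 * 8.1600 / 1000
P = 32.66 kW


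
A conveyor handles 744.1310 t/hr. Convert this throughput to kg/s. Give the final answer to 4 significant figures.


m_dot = 744.1310 * 1000 / 3600
m_dot = 206.7 kg/s


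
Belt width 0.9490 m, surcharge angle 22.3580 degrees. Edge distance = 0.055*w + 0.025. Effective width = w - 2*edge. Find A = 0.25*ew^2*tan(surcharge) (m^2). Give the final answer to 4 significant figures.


edge = 0.055*0.9490 + 0.025 = 0.077195 m
ew = 0.9490 - 2*0.077195 = 0.79461 m
A = 0.25 * 0.79461^2 * tan(22.3580 deg)
A = 0.06493 m^2


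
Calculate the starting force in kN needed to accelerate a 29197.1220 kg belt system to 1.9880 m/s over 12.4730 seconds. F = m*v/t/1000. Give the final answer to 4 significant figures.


F = 29197.1220 * 1.9880 / 12.4730 / 1000
F = 4.654 kN


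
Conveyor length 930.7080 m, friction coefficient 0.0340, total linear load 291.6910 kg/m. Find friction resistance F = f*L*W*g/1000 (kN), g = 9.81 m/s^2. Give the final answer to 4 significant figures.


F = 0.0340 * 930.7080 * 291.6910 * 9.81 / 1000
F = 90.55 kN


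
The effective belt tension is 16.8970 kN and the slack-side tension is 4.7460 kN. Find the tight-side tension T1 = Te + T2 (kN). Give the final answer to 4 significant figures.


T1 = Te + T2 = 16.8970 + 4.7460
T1 = 21.64 kN


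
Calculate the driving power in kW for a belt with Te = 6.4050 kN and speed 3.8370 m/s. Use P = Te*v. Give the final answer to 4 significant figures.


P = Te * v = 6.4050 * 3.8370
P = 24.58 kW


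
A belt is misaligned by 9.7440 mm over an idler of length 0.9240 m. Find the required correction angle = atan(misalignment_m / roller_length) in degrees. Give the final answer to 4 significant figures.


misalign_m = 9.7440 / 1000 = 0.009744 m
angle = atan(0.009744 / 0.9240)
angle = 0.6042 deg


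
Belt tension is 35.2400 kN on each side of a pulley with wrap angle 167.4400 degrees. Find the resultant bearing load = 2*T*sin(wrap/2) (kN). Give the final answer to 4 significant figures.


F = 2 * 35.2400 * sin(167.4400/2 deg)
F = 70.06 kN


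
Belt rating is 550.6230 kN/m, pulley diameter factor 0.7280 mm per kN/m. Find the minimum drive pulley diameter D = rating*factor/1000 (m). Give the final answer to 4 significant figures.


D = 550.6230 * 0.7280 / 1000
D = 0.4009 m


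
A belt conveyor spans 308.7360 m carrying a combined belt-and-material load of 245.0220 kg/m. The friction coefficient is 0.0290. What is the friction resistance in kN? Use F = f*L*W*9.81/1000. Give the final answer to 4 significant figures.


F = 0.0290 * 308.7360 * 245.0220 * 9.81 / 1000
F = 21.52 kN


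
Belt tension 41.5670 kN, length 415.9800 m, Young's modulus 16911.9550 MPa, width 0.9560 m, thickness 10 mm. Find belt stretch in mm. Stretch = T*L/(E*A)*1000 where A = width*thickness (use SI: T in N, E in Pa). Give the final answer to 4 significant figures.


A = 0.9560 * 0.01 = 0.00956 m^2
Stretch = 41.5670*1000 * 415.9800 / (16911.9550e6 * 0.00956) * 1000
Stretch = 106.9 mm


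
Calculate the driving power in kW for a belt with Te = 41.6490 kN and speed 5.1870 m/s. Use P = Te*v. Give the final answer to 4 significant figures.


P = Te * v = 41.6490 * 5.1870
P = 216.0 kW


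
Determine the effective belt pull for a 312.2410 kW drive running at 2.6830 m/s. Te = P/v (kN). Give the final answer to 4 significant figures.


Te = P / v = 312.2410 / 2.6830
Te = 116.4 kN


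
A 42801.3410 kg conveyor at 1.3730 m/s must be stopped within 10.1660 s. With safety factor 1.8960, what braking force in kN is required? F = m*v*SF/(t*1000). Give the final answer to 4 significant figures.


F = 42801.3410 * 1.3730 / 10.1660 * 1.8960 / 1000
F = 10.96 kN


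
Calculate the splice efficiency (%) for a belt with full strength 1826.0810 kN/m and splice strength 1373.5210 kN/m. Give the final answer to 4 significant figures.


Eff = 1373.5210 / 1826.0810 * 100
Eff = 75.22 %


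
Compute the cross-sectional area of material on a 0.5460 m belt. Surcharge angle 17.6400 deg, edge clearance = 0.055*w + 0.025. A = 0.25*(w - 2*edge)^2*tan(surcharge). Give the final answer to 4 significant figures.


edge = 0.055*0.5460 + 0.025 = 0.05503 m
ew = 0.5460 - 2*0.05503 = 0.43594 m
A = 0.25 * 0.43594^2 * tan(17.6400 deg)
A = 0.01511 m^2


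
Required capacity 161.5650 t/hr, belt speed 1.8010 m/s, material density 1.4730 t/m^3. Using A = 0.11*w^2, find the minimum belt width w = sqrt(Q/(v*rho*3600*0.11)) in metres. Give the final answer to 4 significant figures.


A_req = 161.5650 / (1.8010 * 1.4730 * 3600) = 0.0169172 m^2
w = sqrt(0.0169172 / 0.11)
w = 0.3922 m


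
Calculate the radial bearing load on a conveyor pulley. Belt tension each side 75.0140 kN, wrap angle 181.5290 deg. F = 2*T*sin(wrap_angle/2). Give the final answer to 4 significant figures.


F = 2 * 75.0140 * sin(181.5290/2 deg)
F = 150.0 kN


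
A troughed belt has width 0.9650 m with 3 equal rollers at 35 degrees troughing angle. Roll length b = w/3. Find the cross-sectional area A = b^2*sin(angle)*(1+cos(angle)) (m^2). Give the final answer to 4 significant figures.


b = 0.9650/3 = 0.321667 m
A = 0.321667^2 * sin(35 deg) * (1 + cos(35 deg))
A = 0.1080 m^2


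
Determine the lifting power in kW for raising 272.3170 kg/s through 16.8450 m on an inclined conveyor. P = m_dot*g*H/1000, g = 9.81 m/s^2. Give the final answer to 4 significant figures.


P = 272.3170 * 9.81 * 16.8450 / 1000
P = 45.00 kW


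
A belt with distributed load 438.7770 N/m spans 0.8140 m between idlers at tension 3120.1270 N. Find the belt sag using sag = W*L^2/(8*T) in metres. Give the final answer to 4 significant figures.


sag = 438.7770 * 0.8140^2 / (8 * 3120.1270)
sag = 0.01165 m


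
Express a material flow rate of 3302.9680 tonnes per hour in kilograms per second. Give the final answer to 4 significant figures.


m_dot = 3302.9680 * 1000 / 3600
m_dot = 917.5 kg/s


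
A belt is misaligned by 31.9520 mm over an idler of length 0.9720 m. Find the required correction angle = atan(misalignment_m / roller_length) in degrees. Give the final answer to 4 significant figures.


misalign_m = 31.9520 / 1000 = 0.031952 m
angle = atan(0.031952 / 0.9720)
angle = 1.883 deg


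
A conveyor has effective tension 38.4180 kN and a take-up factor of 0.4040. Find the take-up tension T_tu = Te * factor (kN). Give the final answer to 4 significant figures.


T_tu = 38.4180 * 0.4040
T_tu = 15.52 kN


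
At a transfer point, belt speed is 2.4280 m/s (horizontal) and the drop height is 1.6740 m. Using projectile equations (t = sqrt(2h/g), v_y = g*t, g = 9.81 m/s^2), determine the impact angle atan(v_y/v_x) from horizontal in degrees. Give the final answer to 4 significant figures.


t = sqrt(2*1.6740/9.81) = 0.584196 s
v_y = 9.81 * 0.584196 = 5.73096 m/s
angle = atan(5.73096 / 2.4280) = 67.04 deg


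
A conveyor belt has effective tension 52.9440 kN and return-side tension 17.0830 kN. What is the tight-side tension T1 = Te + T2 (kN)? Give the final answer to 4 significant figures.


T1 = Te + T2 = 52.9440 + 17.0830
T1 = 70.03 kN


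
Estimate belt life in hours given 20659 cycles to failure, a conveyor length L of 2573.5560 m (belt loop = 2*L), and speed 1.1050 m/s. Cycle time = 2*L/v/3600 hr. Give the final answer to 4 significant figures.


cycle_time = 2 * 2573.5560 / 1.1050 / 3600 = 1.29389 hr
life = 20659 * 1.29389 = 26730 hours


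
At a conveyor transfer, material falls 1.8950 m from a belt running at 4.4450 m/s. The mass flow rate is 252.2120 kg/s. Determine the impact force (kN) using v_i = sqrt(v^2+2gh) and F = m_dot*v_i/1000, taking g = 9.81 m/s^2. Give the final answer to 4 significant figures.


v_i = sqrt(4.4450^2 + 2*9.81*1.8950) = 7.54572 m/s
F = 252.2120 * 7.54572 / 1000
F = 1.903 kN


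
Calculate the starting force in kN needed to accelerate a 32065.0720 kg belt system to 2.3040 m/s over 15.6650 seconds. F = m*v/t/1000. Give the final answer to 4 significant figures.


F = 32065.0720 * 2.3040 / 15.6650 / 1000
F = 4.716 kN


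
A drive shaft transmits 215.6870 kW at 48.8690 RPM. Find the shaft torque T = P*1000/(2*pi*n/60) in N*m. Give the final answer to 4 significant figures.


omega = 2*pi*48.8690/60 = 5.11755 rad/s
T = 215.6870*1000 / 5.11755
T = 42150 N*m


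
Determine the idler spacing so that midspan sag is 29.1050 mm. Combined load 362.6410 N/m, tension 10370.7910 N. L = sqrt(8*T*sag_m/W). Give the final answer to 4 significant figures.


sag = 29.1050/1000 = 0.029105 m
L = sqrt(8 * 10370.7910 * 0.029105 / 362.6410)
L = 2.580 m


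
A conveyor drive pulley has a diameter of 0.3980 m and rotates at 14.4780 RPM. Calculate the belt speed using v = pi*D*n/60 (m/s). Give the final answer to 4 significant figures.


v = pi * 0.3980 * 14.4780 / 60
v = 0.3017 m/s


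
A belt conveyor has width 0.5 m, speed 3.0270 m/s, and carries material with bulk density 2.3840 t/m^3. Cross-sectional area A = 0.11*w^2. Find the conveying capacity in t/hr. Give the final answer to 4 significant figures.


A = 0.11 * 0.5^2 = 0.0275 m^2
C = 0.0275 * 3.0270 * 2.3840 * 3600
C = 714.4 t/hr


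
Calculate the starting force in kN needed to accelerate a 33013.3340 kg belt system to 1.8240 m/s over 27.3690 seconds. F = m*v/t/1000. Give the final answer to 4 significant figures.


F = 33013.3340 * 1.8240 / 27.3690 / 1000
F = 2.200 kN


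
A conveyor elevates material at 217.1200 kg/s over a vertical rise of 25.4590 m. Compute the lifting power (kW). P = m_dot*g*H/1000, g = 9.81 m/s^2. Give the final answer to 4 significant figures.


P = 217.1200 * 9.81 * 25.4590 / 1000
P = 54.23 kW


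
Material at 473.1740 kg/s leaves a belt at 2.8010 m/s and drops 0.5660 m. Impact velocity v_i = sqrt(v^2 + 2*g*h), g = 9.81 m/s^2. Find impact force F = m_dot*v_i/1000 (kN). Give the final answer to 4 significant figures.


v_i = sqrt(2.8010^2 + 2*9.81*0.5660) = 4.35322 m/s
F = 473.1740 * 4.35322 / 1000
F = 2.060 kN


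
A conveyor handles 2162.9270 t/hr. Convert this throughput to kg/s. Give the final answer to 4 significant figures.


m_dot = 2162.9270 * 1000 / 3600
m_dot = 600.8 kg/s


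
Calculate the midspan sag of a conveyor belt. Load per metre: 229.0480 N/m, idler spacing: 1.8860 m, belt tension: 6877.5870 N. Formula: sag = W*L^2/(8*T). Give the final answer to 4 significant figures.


sag = 229.0480 * 1.8860^2 / (8 * 6877.5870)
sag = 0.01481 m


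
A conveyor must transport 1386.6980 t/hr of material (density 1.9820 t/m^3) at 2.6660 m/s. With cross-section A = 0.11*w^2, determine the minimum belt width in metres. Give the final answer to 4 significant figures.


A_req = 1386.6980 / (2.6660 * 1.9820 * 3600) = 0.072898 m^2
w = sqrt(0.072898 / 0.11)
w = 0.8141 m


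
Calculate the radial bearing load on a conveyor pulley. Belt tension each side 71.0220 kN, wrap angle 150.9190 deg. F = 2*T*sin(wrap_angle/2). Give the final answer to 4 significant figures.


F = 2 * 71.0220 * sin(150.9190/2 deg)
F = 137.5 kN


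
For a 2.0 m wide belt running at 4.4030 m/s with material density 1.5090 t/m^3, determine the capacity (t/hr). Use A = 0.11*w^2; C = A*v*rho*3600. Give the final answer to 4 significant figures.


A = 0.11 * 2.0^2 = 0.44 m^2
C = 0.44 * 4.4030 * 1.5090 * 3600
C = 10520 t/hr


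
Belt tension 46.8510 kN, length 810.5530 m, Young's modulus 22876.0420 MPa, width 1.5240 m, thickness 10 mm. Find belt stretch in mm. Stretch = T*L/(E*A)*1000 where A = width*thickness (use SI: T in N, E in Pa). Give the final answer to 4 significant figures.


A = 1.5240 * 0.01 = 0.01524 m^2
Stretch = 46.8510*1000 * 810.5530 / (22876.0420e6 * 0.01524) * 1000
Stretch = 108.9 mm


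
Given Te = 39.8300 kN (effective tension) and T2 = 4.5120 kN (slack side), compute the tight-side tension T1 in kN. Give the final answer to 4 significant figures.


T1 = Te + T2 = 39.8300 + 4.5120
T1 = 44.34 kN


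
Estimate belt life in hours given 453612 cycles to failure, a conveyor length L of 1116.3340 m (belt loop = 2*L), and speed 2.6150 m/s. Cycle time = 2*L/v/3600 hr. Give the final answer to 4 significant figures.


cycle_time = 2 * 1116.3340 / 2.6150 / 3600 = 0.237165 hr
life = 453612 * 0.237165 = 107600 hours


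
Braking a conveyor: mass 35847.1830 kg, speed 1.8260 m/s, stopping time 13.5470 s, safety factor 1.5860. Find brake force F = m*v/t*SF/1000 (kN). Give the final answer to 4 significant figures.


F = 35847.1830 * 1.8260 / 13.5470 * 1.5860 / 1000
F = 7.663 kN


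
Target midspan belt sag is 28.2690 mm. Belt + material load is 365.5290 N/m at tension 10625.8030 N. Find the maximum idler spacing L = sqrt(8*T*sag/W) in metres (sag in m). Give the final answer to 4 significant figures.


sag = 28.2690/1000 = 0.028269 m
L = sqrt(8 * 10625.8030 * 0.028269 / 365.5290)
L = 2.564 m


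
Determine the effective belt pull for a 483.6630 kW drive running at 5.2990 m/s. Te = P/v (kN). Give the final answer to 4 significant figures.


Te = P / v = 483.6630 / 5.2990
Te = 91.27 kN


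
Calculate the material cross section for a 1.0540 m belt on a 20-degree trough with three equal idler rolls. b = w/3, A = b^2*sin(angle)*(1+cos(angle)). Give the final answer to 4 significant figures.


b = 1.0540/3 = 0.351333 m
A = 0.351333^2 * sin(20 deg) * (1 + cos(20 deg))
A = 0.08189 m^2


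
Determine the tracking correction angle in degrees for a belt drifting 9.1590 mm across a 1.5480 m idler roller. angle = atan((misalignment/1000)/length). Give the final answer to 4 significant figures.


misalign_m = 9.1590 / 1000 = 0.009159 m
angle = atan(0.009159 / 1.5480)
angle = 0.3390 deg


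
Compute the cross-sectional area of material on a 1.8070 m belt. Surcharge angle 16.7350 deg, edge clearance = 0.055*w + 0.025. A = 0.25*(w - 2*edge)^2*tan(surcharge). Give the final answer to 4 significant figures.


edge = 0.055*1.8070 + 0.025 = 0.124385 m
ew = 1.8070 - 2*0.124385 = 1.55823 m
A = 0.25 * 1.55823^2 * tan(16.7350 deg)
A = 0.1825 m^2


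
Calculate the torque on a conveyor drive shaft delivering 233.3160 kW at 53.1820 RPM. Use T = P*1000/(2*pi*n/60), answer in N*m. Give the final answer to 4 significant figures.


omega = 2*pi*53.1820/60 = 5.56921 rad/s
T = 233.3160*1000 / 5.56921
T = 41890 N*m


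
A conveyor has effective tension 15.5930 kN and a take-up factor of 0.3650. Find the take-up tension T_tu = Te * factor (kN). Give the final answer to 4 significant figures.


T_tu = 15.5930 * 0.3650
T_tu = 5.691 kN


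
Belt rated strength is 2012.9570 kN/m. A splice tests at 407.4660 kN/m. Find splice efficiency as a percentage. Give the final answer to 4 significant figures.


Eff = 407.4660 / 2012.9570 * 100
Eff = 20.24 %


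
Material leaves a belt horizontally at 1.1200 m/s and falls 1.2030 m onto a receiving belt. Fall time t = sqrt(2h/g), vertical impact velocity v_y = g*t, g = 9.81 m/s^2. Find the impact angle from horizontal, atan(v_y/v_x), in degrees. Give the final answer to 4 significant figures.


t = sqrt(2*1.2030/9.81) = 0.495237 s
v_y = 9.81 * 0.495237 = 4.85827 m/s
angle = atan(4.85827 / 1.1200) = 77.02 deg


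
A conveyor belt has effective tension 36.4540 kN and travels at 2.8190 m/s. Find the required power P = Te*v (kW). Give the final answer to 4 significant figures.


P = Te * v = 36.4540 * 2.8190
P = 102.8 kW


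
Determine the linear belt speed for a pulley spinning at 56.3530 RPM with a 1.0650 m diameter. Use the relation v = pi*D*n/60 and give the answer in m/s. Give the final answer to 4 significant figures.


v = pi * 1.0650 * 56.3530 / 60
v = 3.142 m/s


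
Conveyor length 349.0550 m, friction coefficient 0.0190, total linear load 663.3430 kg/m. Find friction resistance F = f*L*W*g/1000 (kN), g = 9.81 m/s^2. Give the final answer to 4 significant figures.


F = 0.0190 * 349.0550 * 663.3430 * 9.81 / 1000
F = 43.16 kN


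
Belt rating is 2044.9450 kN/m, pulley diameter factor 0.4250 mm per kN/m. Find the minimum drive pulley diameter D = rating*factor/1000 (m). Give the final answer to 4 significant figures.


D = 2044.9450 * 0.4250 / 1000
D = 0.8691 m


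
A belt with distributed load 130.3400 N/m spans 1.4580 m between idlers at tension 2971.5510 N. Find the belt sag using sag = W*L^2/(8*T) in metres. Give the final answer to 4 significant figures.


sag = 130.3400 * 1.4580^2 / (8 * 2971.5510)
sag = 0.01166 m


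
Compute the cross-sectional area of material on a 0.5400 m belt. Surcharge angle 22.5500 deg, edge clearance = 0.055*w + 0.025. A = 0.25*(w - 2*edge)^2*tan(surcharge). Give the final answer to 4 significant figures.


edge = 0.055*0.5400 + 0.025 = 0.0547 m
ew = 0.5400 - 2*0.0547 = 0.4306 m
A = 0.25 * 0.4306^2 * tan(22.5500 deg)
A = 0.01925 m^2


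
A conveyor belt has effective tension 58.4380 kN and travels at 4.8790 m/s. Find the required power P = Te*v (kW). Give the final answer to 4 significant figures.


P = Te * v = 58.4380 * 4.8790
P = 285.1 kW


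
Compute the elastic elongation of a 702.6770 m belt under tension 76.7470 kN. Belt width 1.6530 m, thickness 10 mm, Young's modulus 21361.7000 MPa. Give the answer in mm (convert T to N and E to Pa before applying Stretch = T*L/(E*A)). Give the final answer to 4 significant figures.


A = 1.6530 * 0.01 = 0.01653 m^2
Stretch = 76.7470*1000 * 702.6770 / (21361.7000e6 * 0.01653) * 1000
Stretch = 152.7 mm


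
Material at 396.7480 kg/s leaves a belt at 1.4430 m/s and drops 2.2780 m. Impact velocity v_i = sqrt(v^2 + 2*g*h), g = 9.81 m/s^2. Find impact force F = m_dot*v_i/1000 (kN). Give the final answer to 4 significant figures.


v_i = sqrt(1.4430^2 + 2*9.81*2.2780) = 6.83934 m/s
F = 396.7480 * 6.83934 / 1000
F = 2.713 kN


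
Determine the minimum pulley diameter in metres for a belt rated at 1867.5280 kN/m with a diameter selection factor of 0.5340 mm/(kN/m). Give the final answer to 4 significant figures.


D = 1867.5280 * 0.5340 / 1000
D = 0.9973 m


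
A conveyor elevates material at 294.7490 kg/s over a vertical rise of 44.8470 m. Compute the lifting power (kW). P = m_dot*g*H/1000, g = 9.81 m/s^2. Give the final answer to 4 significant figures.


P = 294.7490 * 9.81 * 44.8470 / 1000
P = 129.7 kW


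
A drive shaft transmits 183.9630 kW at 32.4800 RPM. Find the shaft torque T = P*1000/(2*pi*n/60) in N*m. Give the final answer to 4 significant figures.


omega = 2*pi*32.4800/60 = 3.4013 rad/s
T = 183.9630*1000 / 3.4013
T = 54090 N*m


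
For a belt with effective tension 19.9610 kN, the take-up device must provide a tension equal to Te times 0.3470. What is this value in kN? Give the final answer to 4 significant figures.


T_tu = 19.9610 * 0.3470
T_tu = 6.926 kN


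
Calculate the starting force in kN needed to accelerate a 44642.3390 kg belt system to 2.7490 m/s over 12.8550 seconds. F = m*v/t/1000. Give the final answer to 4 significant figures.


F = 44642.3390 * 2.7490 / 12.8550 / 1000
F = 9.547 kN


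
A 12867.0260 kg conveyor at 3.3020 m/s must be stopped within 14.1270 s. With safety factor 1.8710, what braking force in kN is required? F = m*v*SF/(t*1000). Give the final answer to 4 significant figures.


F = 12867.0260 * 3.3020 / 14.1270 * 1.8710 / 1000
F = 5.627 kN


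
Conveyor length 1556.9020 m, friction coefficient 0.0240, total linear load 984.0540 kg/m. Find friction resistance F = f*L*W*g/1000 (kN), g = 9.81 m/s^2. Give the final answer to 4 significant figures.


F = 0.0240 * 1556.9020 * 984.0540 * 9.81 / 1000
F = 360.7 kN


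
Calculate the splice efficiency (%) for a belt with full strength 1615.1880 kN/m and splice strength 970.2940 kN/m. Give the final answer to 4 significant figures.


Eff = 970.2940 / 1615.1880 * 100
Eff = 60.07 %


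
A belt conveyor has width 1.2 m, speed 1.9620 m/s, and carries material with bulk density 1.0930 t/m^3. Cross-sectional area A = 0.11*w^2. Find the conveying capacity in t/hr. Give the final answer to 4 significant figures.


A = 0.11 * 1.2^2 = 0.1584 m^2
C = 0.1584 * 1.9620 * 1.0930 * 3600
C = 1223 t/hr


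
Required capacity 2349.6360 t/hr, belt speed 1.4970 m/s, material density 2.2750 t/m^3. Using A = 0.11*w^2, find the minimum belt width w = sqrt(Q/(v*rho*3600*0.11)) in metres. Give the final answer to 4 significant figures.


A_req = 2349.6360 / (1.4970 * 2.2750 * 3600) = 0.191644 m^2
w = sqrt(0.191644 / 0.11)
w = 1.320 m


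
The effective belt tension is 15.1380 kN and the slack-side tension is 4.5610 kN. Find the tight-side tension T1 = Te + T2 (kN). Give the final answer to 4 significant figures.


T1 = Te + T2 = 15.1380 + 4.5610
T1 = 19.70 kN


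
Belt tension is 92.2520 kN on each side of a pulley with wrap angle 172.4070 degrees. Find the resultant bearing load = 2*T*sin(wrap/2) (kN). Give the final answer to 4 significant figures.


F = 2 * 92.2520 * sin(172.4070/2 deg)
F = 184.1 kN


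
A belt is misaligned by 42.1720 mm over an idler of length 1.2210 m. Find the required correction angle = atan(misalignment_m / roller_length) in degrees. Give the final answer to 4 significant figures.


misalign_m = 42.1720 / 1000 = 0.042172 m
angle = atan(0.042172 / 1.2210)
angle = 1.978 deg


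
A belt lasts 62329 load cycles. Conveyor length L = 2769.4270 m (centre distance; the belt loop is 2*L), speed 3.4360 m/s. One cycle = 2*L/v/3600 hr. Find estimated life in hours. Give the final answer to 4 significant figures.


cycle_time = 2 * 2769.4270 / 3.4360 / 3600 = 0.44778 hr
life = 62329 * 0.44778 = 27910 hours


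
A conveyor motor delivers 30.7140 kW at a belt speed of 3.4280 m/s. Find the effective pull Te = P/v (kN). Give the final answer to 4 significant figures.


Te = P / v = 30.7140 / 3.4280
Te = 8.960 kN


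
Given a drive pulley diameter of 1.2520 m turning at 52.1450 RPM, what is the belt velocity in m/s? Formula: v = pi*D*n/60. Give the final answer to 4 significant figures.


v = pi * 1.2520 * 52.1450 / 60
v = 3.418 m/s


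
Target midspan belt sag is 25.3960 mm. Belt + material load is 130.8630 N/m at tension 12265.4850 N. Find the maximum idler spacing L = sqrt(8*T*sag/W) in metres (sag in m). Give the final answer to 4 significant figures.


sag = 25.3960/1000 = 0.025396 m
L = sqrt(8 * 12265.4850 * 0.025396 / 130.8630)
L = 4.364 m


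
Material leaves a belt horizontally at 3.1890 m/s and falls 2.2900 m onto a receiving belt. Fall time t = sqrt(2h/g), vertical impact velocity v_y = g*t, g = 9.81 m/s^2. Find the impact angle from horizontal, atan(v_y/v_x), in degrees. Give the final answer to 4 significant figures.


t = sqrt(2*2.2900/9.81) = 0.683279 s
v_y = 9.81 * 0.683279 = 6.70297 m/s
angle = atan(6.70297 / 3.1890) = 64.56 deg


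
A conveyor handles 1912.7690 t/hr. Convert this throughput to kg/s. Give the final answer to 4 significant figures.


m_dot = 1912.7690 * 1000 / 3600
m_dot = 531.3 kg/s


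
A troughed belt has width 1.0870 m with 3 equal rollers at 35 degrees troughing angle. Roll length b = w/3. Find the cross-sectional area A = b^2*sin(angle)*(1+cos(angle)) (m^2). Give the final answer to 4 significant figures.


b = 1.0870/3 = 0.362333 m
A = 0.362333^2 * sin(35 deg) * (1 + cos(35 deg))
A = 0.1370 m^2


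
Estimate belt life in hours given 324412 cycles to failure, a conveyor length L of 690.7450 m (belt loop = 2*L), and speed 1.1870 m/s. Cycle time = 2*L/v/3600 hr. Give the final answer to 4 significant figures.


cycle_time = 2 * 690.7450 / 1.1870 / 3600 = 0.323292 hr
life = 324412 * 0.323292 = 104900 hours


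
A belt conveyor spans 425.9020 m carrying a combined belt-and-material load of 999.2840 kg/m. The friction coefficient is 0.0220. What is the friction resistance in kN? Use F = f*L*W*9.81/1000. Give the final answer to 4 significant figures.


F = 0.0220 * 425.9020 * 999.2840 * 9.81 / 1000
F = 91.85 kN


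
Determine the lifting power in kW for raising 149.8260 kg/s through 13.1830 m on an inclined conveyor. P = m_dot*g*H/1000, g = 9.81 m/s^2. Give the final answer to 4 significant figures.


P = 149.8260 * 9.81 * 13.1830 / 1000
P = 19.38 kW


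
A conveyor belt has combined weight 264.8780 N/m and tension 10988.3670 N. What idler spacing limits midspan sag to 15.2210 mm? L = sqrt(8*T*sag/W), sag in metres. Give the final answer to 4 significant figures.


sag = 15.2210/1000 = 0.015221 m
L = sqrt(8 * 10988.3670 * 0.015221 / 264.8780)
L = 2.248 m


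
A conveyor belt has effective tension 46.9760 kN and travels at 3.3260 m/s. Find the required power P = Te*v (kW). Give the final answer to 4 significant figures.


P = Te * v = 46.9760 * 3.3260
P = 156.2 kW


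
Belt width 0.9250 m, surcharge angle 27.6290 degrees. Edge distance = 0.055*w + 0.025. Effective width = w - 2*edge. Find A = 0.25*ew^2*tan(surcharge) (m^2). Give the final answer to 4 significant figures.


edge = 0.055*0.9250 + 0.025 = 0.075875 m
ew = 0.9250 - 2*0.075875 = 0.77325 m
A = 0.25 * 0.77325^2 * tan(27.6290 deg)
A = 0.07824 m^2


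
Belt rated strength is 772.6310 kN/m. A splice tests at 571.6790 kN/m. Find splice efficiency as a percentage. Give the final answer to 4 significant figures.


Eff = 571.6790 / 772.6310 * 100
Eff = 73.99 %


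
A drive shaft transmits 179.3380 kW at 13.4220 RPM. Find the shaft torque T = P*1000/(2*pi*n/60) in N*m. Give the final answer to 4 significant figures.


omega = 2*pi*13.4220/60 = 1.40555 rad/s
T = 179.3380*1000 / 1.40555
T = 127600 N*m


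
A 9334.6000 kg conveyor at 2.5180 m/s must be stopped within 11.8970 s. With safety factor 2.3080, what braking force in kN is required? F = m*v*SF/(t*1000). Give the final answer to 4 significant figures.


F = 9334.6000 * 2.5180 / 11.8970 * 2.3080 / 1000
F = 4.560 kN


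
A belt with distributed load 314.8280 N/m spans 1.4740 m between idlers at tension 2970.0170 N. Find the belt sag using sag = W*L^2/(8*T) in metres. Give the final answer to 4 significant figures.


sag = 314.8280 * 1.4740^2 / (8 * 2970.0170)
sag = 0.02879 m


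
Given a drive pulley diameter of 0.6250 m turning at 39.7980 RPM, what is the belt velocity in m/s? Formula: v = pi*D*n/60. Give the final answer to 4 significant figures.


v = pi * 0.6250 * 39.7980 / 60
v = 1.302 m/s


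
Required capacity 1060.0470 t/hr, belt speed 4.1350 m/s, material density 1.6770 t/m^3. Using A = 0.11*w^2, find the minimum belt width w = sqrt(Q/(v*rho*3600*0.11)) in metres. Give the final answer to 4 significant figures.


A_req = 1060.0470 / (4.1350 * 1.6770 * 3600) = 0.0424633 m^2
w = sqrt(0.0424633 / 0.11)
w = 0.6213 m


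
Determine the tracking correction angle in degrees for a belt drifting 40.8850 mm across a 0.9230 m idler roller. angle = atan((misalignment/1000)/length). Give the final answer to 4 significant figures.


misalign_m = 40.8850 / 1000 = 0.040885 m
angle = atan(0.040885 / 0.9230)
angle = 2.536 deg


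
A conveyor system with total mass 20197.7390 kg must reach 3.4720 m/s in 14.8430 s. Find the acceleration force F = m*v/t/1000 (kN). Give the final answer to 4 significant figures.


F = 20197.7390 * 3.4720 / 14.8430 / 1000
F = 4.725 kN


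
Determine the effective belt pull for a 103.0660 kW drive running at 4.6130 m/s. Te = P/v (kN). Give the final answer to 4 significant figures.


Te = P / v = 103.0660 / 4.6130
Te = 22.34 kN


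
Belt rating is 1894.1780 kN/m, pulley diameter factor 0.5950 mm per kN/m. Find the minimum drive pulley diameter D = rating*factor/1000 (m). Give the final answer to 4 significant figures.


D = 1894.1780 * 0.5950 / 1000
D = 1.127 m


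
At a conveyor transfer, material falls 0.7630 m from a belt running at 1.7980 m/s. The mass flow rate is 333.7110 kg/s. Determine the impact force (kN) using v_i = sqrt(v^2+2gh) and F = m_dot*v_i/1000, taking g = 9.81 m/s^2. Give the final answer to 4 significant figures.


v_i = sqrt(1.7980^2 + 2*9.81*0.7630) = 4.26648 m/s
F = 333.7110 * 4.26648 / 1000
F = 1.424 kN


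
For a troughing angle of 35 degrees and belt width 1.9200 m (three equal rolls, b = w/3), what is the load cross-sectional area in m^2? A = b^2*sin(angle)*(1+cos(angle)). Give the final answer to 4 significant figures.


b = 1.9200/3 = 0.64 m
A = 0.64^2 * sin(35 deg) * (1 + cos(35 deg))
A = 0.4274 m^2


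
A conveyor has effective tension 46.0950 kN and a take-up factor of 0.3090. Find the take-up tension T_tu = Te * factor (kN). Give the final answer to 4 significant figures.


T_tu = 46.0950 * 0.3090
T_tu = 14.24 kN


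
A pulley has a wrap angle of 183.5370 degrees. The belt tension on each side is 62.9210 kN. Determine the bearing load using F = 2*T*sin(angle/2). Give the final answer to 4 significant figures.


F = 2 * 62.9210 * sin(183.5370/2 deg)
F = 125.8 kN


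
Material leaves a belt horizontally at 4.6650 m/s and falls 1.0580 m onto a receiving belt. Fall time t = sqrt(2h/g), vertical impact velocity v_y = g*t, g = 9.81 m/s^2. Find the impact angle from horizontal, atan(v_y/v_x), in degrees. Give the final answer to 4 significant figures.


t = sqrt(2*1.0580/9.81) = 0.464433 s
v_y = 9.81 * 0.464433 = 4.55609 m/s
angle = atan(4.55609 / 4.6650) = 44.32 deg


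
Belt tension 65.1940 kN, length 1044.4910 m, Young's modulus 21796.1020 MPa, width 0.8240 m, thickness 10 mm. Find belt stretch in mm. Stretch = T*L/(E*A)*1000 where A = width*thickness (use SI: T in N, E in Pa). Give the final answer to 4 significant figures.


A = 0.8240 * 0.01 = 0.00824 m^2
Stretch = 65.1940*1000 * 1044.4910 / (21796.1020e6 * 0.00824) * 1000
Stretch = 379.1 mm


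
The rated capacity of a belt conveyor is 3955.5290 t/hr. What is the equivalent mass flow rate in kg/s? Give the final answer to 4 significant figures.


m_dot = 3955.5290 * 1000 / 3600
m_dot = 1099 kg/s


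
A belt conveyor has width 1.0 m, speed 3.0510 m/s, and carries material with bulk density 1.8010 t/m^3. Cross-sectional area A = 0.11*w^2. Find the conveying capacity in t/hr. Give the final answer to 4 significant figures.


A = 0.11 * 1.0^2 = 0.11 m^2
C = 0.11 * 3.0510 * 1.8010 * 3600
C = 2176 t/hr


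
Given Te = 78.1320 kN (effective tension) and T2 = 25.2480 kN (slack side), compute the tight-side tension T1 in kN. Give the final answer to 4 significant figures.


T1 = Te + T2 = 78.1320 + 25.2480
T1 = 103.4 kN


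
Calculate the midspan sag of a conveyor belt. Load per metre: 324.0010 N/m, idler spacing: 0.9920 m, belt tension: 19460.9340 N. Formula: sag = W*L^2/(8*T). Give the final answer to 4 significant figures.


sag = 324.0010 * 0.9920^2 / (8 * 19460.9340)
sag = 0.002048 m


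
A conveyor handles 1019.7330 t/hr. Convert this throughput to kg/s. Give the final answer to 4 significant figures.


m_dot = 1019.7330 * 1000 / 3600
m_dot = 283.3 kg/s


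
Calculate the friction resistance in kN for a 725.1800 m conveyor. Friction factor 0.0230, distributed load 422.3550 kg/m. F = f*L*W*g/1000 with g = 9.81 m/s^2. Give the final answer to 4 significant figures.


F = 0.0230 * 725.1800 * 422.3550 * 9.81 / 1000
F = 69.11 kN


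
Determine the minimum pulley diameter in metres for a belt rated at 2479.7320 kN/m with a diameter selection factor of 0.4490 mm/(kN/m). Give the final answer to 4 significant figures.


D = 2479.7320 * 0.4490 / 1000
D = 1.113 m


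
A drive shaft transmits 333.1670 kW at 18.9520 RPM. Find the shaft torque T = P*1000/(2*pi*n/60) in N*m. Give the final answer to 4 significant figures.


omega = 2*pi*18.9520/60 = 1.98465 rad/s
T = 333.1670*1000 / 1.98465
T = 167900 N*m


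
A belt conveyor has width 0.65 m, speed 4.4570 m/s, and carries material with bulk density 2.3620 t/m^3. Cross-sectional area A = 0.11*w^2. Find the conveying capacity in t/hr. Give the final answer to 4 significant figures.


A = 0.11 * 0.65^2 = 0.046475 m^2
C = 0.046475 * 4.4570 * 2.3620 * 3600
C = 1761 t/hr


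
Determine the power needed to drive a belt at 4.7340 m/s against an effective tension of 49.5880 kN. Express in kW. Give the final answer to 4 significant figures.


P = Te * v = 49.5880 * 4.7340
P = 234.7 kW


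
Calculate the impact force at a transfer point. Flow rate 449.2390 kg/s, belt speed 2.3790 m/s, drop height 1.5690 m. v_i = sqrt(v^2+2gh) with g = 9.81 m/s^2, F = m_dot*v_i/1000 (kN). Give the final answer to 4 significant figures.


v_i = sqrt(2.3790^2 + 2*9.81*1.5690) = 6.03684 m/s
F = 449.2390 * 6.03684 / 1000
F = 2.712 kN


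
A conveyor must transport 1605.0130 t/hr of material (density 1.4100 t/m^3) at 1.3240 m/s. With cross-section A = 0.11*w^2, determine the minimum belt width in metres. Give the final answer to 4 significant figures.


A_req = 1605.0130 / (1.3240 * 1.4100 * 3600) = 0.238819 m^2
w = sqrt(0.238819 / 0.11)
w = 1.473 m


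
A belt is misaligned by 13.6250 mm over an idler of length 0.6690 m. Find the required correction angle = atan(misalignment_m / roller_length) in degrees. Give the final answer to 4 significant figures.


misalign_m = 13.6250 / 1000 = 0.013625 m
angle = atan(0.013625 / 0.6690)
angle = 1.167 deg


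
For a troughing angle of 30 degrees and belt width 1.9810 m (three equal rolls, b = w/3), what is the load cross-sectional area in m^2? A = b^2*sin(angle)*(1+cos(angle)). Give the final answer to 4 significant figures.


b = 1.9810/3 = 0.660333 m
A = 0.660333^2 * sin(30 deg) * (1 + cos(30 deg))
A = 0.4068 m^2


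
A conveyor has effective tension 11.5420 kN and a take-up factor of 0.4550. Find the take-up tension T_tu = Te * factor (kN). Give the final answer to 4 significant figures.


T_tu = 11.5420 * 0.4550
T_tu = 5.252 kN


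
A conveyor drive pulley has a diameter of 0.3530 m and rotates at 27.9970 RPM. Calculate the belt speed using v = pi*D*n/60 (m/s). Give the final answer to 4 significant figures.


v = pi * 0.3530 * 27.9970 / 60
v = 0.5175 m/s


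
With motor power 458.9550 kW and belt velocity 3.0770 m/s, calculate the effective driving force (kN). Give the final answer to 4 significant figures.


Te = P / v = 458.9550 / 3.0770
Te = 149.2 kN
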